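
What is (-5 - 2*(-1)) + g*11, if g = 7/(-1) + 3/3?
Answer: -69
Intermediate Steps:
g = -6 (g = 7*(-1) + 3*(⅓) = -7 + 1 = -6)
(-5 - 2*(-1)) + g*11 = (-5 - 2*(-1)) - 6*11 = (-5 + 2) - 66 = -3 - 66 = -69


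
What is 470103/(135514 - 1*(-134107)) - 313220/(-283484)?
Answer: 54429342118/19108309891 ≈ 2.8485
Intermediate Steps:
470103/(135514 - 1*(-134107)) - 313220/(-283484) = 470103/(135514 + 134107) - 313220*(-1/283484) = 470103/269621 + 78305/70871 = 54429342118/19108309891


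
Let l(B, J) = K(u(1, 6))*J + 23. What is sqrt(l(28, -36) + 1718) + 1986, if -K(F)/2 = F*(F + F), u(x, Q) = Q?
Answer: 1986 + 5*sqrt(277) ≈ 2069.2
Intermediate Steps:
K(F) = -4*F**2 (K(F) = -2*F*(F + F) = -2*F*2*F = -4*F**2)
l(B, J) = 23 - 144*J (l(B, J) = (-4*6**2)*J + 23 = (-4*36)*J + 23 = -144*J + 23 = 23 - 144*J)
sqrt(l(28, -36) + 1718) + 1986 = sqrt((23 - 144*(-36)) + 1718) + 1986 = sqrt((23 + 5184) + 1718) + 1986 = sqrt(5207 + 1718) + 1986 = sqrt(6925) + 1986 = 5*sqrt(277) + 1986 = 1986 + 5*sqrt(277)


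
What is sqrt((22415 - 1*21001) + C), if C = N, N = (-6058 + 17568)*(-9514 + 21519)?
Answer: 2*sqrt(34544741) ≈ 11755.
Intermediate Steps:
N = 138177550 (N = 11510*12005 = 138177550)
C = 138177550
sqrt((22415 - 1*21001) + C) = sqrt((22415 - 1*21001) + 138177550) = sqrt((22415 - 21001) + 138177550) = sqrt(1414 + 138177550) = sqrt(138178964) = 2*sqrt(34544741)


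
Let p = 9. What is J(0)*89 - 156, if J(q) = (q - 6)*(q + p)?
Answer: -4962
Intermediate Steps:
J(q) = (-6 + q)*(9 + q) (J(q) = (q - 6)*(q + 9) = (-6 + q)*(9 + q))
J(0)*89 - 156 = (-54 + 0**2 + 3*0)*89 - 156 = (-54 + 0 + 0)*89 - 156 = -54*89 - 156 = -4806 - 156 = -4962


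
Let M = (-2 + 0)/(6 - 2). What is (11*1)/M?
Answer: -22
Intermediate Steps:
M = -½ (M = -2/4 = -2*¼ = -½ ≈ -0.50000)
(11*1)/M = (11*1)/(-½) = 11*(-2) = -22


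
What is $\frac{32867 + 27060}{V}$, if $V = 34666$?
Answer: $\frac{59927}{34666} \approx 1.7287$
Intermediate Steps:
$\frac{32867 + 27060}{V} = \frac{32867 + 27060}{34666} = 59927 \cdot \frac{1}{34666} = \frac{59927}{34666}$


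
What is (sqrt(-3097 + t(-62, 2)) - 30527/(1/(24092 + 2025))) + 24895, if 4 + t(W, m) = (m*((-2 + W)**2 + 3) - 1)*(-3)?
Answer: -797248764 + 2*I*sqrt(6923) ≈ -7.9725e+8 + 166.41*I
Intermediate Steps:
t(W, m) = -1 - 3*m*(3 + (-2 + W)**2) (t(W, m) = -4 + (m*((-2 + W)**2 + 3) - 1)*(-3) = -4 + (m*(3 + (-2 + W)**2) - 1)*(-3) = -4 + (-1 + m*(3 + (-2 + W)**2))*(-3) = -4 + (3 - 3*m*(3 + (-2 + W)**2)) = -1 - 3*m*(3 + (-2 + W)**2))
(sqrt(-3097 + t(-62, 2)) - 30527/(1/(24092 + 2025))) + 24895 = (sqrt(-3097 + (-1 - 9*2 - 3*2*(-2 - 62)**2)) - 30527/(1/(24092 + 2025))) + 24895 = (sqrt(-3097 + (-1 - 18 - 3*2*(-64)**2)) - 30527/(1/26117)) + 24895 = (sqrt(-3097 + (-1 - 18 - 3*2*4096)) - 30527/1/26117) + 24895 = (sqrt(-3097 + (-1 - 18 - 24576)) - 30527*26117) + 24895 = (sqrt(-3097 - 24595) - 797273659) + 24895 = (sqrt(-27692) - 797273659) + 24895 = (2*I*sqrt(6923) - 797273659) + 24895 = (-797273659 + 2*I*sqrt(6923)) + 24895 = -797248764 + 2*I*sqrt(6923)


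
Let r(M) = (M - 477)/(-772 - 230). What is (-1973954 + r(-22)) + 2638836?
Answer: 666212263/1002 ≈ 6.6488e+5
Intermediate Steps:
r(M) = 159/334 - M/1002 (r(M) = (-477 + M)/(-1002) = (-477 + M)*(-1/1002) = 159/334 - M/1002)
(-1973954 + r(-22)) + 2638836 = (-1973954 + (159/334 - 1/1002*(-22))) + 2638836 = (-1973954 + (159/334 + 11/501)) + 2638836 = (-1973954 + 499/1002) + 2638836 = -1977901409/1002 + 2638836 = 666212263/1002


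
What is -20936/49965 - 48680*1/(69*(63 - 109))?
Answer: 131435852/8810495 ≈ 14.918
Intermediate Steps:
-20936/49965 - 48680*1/(69*(63 - 109)) = -20936*1/49965 - 48680/(69*(-46)) = -20936/49965 - 48680/(-3174) = -20936/49965 - 48680*(-1/3174) = -20936/49965 + 24340/1587 = 131435852/8810495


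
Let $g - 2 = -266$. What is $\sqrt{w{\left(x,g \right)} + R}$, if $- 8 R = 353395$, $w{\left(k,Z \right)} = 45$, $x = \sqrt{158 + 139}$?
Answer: $\frac{i \sqrt{706070}}{4} \approx 210.07 i$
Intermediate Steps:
$g = -264$ ($g = 2 - 266 = -264$)
$x = 3 \sqrt{33}$ ($x = \sqrt{297} = 3 \sqrt{33} \approx 17.234$)
$R = - \frac{353395}{8}$ ($R = \left(- \frac{1}{8}\right) 353395 = - \frac{353395}{8} \approx -44174.0$)
$\sqrt{w{\left(x,g \right)} + R} = \sqrt{45 - \frac{353395}{8}} = \sqrt{- \frac{353035}{8}} = \frac{i \sqrt{706070}}{4}$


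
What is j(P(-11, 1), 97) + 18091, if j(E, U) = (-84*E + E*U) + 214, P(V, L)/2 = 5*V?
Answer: 16875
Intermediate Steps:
P(V, L) = 10*V (P(V, L) = 2*(5*V) = 10*V)
j(E, U) = 214 - 84*E + E*U
j(P(-11, 1), 97) + 18091 = (214 - 840*(-11) + (10*(-11))*97) + 18091 = (214 - 84*(-110) - 110*97) + 18091 = (214 + 9240 - 10670) + 18091 = -1216 + 18091 = 16875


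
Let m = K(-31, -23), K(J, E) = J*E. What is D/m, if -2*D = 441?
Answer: -441/1426 ≈ -0.30926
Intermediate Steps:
K(J, E) = E*J
D = -441/2 (D = -1/2*441 = -441/2 ≈ -220.50)
m = 713 (m = -23*(-31) = 713)
D/m = -441/2/713 = -441/2*1/713 = -441/1426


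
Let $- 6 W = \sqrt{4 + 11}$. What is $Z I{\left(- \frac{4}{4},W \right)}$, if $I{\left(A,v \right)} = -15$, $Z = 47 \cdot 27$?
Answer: $-19035$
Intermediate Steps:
$Z = 1269$
$W = - \frac{\sqrt{15}}{6}$ ($W = - \frac{\sqrt{4 + 11}}{6} = - \frac{\sqrt{15}}{6} \approx -0.6455$)
$Z I{\left(- \frac{4}{4},W \right)} = 1269 \left(-15\right) = -19035$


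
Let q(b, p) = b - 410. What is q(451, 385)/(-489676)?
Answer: -41/489676 ≈ -8.3729e-5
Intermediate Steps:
q(b, p) = -410 + b
q(451, 385)/(-489676) = (-410 + 451)/(-489676) = 41*(-1/489676) = -41/489676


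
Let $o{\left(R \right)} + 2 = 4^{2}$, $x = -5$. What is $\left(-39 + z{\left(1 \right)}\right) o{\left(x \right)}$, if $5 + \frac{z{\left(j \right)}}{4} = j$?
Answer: $-770$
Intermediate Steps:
$z{\left(j \right)} = -20 + 4 j$
$o{\left(R \right)} = 14$ ($o{\left(R \right)} = -2 + 4^{2} = -2 + 16 = 14$)
$\left(-39 + z{\left(1 \right)}\right) o{\left(x \right)} = \left(-39 + \left(-20 + 4 \cdot 1\right)\right) 14 = \left(-39 + \left(-20 + 4\right)\right) 14 = \left(-39 - 16\right) 14 = \left(-55\right) 14 = -770$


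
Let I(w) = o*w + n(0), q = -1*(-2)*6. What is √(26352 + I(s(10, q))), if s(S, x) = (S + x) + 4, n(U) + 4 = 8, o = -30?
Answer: 2*√6394 ≈ 159.93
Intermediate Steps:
n(U) = 4 (n(U) = -4 + 8 = 4)
q = 12 (q = 2*6 = 12)
s(S, x) = 4 + S + x
I(w) = 4 - 30*w (I(w) = -30*w + 4 = 4 - 30*w)
√(26352 + I(s(10, q))) = √(26352 + (4 - 30*(4 + 10 + 12))) = √(26352 + (4 - 30*26)) = √(26352 + (4 - 780)) = √(26352 - 776) = √25576 = 2*√6394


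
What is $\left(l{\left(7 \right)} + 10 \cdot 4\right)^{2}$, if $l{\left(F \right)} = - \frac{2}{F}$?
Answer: $\frac{77284}{49} \approx 1577.2$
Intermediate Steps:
$\left(l{\left(7 \right)} + 10 \cdot 4\right)^{2} = \left(- \frac{2}{7} + 10 \cdot 4\right)^{2} = \left(\left(-2\right) \frac{1}{7} + 40\right)^{2} = \left(- \frac{2}{7} + 40\right)^{2} = \left(\frac{278}{7}\right)^{2} = \frac{77284}{49}$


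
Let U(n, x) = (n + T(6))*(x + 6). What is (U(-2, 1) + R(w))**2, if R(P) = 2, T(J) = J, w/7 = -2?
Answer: 900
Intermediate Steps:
w = -14 (w = 7*(-2) = -14)
U(n, x) = (6 + n)*(6 + x) (U(n, x) = (n + 6)*(x + 6) = (6 + n)*(6 + x))
(U(-2, 1) + R(w))**2 = ((36 + 6*(-2) + 6*1 - 2*1) + 2)**2 = ((36 - 12 + 6 - 2) + 2)**2 = (28 + 2)**2 = 30**2 = 900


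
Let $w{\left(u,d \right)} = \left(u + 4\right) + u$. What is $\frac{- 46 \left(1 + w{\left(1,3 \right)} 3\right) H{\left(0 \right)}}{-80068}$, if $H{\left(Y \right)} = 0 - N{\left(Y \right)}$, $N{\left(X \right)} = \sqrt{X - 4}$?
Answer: $- \frac{437 i}{20017} \approx - 0.021831 i$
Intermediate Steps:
$N{\left(X \right)} = \sqrt{-4 + X}$
$w{\left(u,d \right)} = 4 + 2 u$ ($w{\left(u,d \right)} = \left(4 + u\right) + u = 4 + 2 u$)
$H{\left(Y \right)} = - \sqrt{-4 + Y}$ ($H{\left(Y \right)} = 0 - \sqrt{-4 + Y} = - \sqrt{-4 + Y}$)
$\frac{- 46 \left(1 + w{\left(1,3 \right)} 3\right) H{\left(0 \right)}}{-80068} = \frac{- 46 \left(1 + \left(4 + 2 \cdot 1\right) 3\right) \left(- \sqrt{-4 + 0}\right)}{-80068} = - 46 \left(1 + \left(4 + 2\right) 3\right) \left(- \sqrt{-4}\right) \left(- \frac{1}{80068}\right) = - 46 \left(1 + 6 \cdot 3\right) \left(- 2 i\right) \left(- \frac{1}{80068}\right) = - 46 \left(1 + 18\right) \left(- 2 i\right) \left(- \frac{1}{80068}\right) = \left(-46\right) 19 \left(- 2 i\right) \left(- \frac{1}{80068}\right) = - 874 \left(- 2 i\right) \left(- \frac{1}{80068}\right) = 1748 i \left(- \frac{1}{80068}\right) = - \frac{437 i}{20017}$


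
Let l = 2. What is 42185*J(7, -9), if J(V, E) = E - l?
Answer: -464035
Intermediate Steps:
J(V, E) = -2 + E (J(V, E) = E - 1*2 = E - 2 = -2 + E)
42185*J(7, -9) = 42185*(-2 - 9) = 42185*(-11) = -464035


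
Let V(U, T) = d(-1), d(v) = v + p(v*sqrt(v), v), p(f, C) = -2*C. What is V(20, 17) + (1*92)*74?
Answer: 6809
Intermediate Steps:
d(v) = -v (d(v) = v - 2*v = -v)
V(U, T) = 1 (V(U, T) = -1*(-1) = 1)
V(20, 17) + (1*92)*74 = 1 + (1*92)*74 = 1 + 92*74 = 1 + 6808 = 6809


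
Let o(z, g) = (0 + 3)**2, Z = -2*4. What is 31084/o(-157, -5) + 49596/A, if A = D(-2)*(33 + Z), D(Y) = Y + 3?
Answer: 1223464/225 ≈ 5437.6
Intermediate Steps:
Z = -8
D(Y) = 3 + Y
A = 25 (A = (3 - 2)*(33 - 8) = 1*25 = 25)
o(z, g) = 9 (o(z, g) = 3**2 = 9)
31084/o(-157, -5) + 49596/A = 31084/9 + 49596/25 = 1223464/225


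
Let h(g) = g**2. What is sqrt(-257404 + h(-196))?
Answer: 6*I*sqrt(6083) ≈ 467.96*I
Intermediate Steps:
sqrt(-257404 + h(-196)) = sqrt(-257404 + (-196)**2) = sqrt(-257404 + 38416) = sqrt(-218988) = 6*I*sqrt(6083)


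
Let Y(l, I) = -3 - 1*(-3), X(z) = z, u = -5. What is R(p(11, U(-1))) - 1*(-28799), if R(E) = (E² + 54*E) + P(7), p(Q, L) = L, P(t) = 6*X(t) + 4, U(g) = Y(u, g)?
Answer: 28845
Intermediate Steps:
Y(l, I) = 0 (Y(l, I) = -3 + 3 = 0)
U(g) = 0
P(t) = 4 + 6*t (P(t) = 6*t + 4 = 4 + 6*t)
R(E) = 46 + E² + 54*E (R(E) = (E² + 54*E) + (4 + 6*7) = (E² + 54*E) + (4 + 42) = (E² + 54*E) + 46 = 46 + E² + 54*E)
R(p(11, U(-1))) - 1*(-28799) = (46 + 0² + 54*0) - 1*(-28799) = (46 + 0 + 0) + 28799 = 46 + 28799 = 28845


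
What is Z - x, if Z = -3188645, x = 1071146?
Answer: -4259791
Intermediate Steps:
Z - x = -3188645 - 1*1071146 = -3188645 - 1071146 = -4259791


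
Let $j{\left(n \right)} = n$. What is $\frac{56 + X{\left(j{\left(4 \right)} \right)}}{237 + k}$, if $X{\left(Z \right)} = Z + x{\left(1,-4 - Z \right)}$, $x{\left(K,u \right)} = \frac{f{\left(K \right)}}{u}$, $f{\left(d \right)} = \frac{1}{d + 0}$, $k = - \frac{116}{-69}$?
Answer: $\frac{33051}{131752} \approx 0.25086$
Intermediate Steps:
$k = \frac{116}{69}$ ($k = \left(-116\right) \left(- \frac{1}{69}\right) = \frac{116}{69} \approx 1.6812$)
$f{\left(d \right)} = \frac{1}{d}$
$x{\left(K,u \right)} = \frac{1}{K u}$
$X{\left(Z \right)} = Z + \frac{1}{-4 - Z}$ ($X{\left(Z \right)} = Z + \frac{1}{1 \left(-4 - Z\right)} = Z + 1 \frac{1}{-4 - Z} = Z + \frac{1}{-4 - Z}$)
$\frac{56 + X{\left(j{\left(4 \right)} \right)}}{237 + k} = \frac{56 + \frac{-1 + 4 \left(4 + 4\right)}{4 + 4}}{237 + \frac{116}{69}} = \frac{56 + \frac{-1 + 4 \cdot 8}{8}}{\frac{16469}{69}} = \left(56 + \frac{-1 + 32}{8}\right) \frac{69}{16469} = \left(56 + \frac{1}{8} \cdot 31\right) \frac{69}{16469} = \left(56 + \frac{31}{8}\right) \frac{69}{16469} = \frac{479}{8} \cdot \frac{69}{16469} = \frac{33051}{131752}$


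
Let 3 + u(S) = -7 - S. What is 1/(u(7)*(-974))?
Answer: 1/16558 ≈ 6.0394e-5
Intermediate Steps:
u(S) = -10 - S (u(S) = -3 + (-7 - S) = -10 - S)
1/(u(7)*(-974)) = 1/((-10 - 1*7)*(-974)) = 1/((-10 - 7)*(-974)) = 1/(-17*(-974)) = 1/16558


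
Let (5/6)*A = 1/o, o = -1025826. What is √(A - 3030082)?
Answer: I*√2214314448926428905/854855 ≈ 1740.7*I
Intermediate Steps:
A = -1/854855 (A = (6/5)/(-1025826) = (6/5)*(-1/1025826) = -1/854855 ≈ -1.1698e-6)
√(A - 3030082) = √(-1/854855 - 3030082) = √(-2590280748111/854855) = I*√2214314448926428905/854855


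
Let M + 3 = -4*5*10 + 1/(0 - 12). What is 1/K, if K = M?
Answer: -12/2437 ≈ -0.0049241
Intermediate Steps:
M = -2437/12 (M = -3 + (-4*5*10 + 1/(0 - 12)) = -3 + (-20*10 + 1/(-12)) = -3 + (-200 - 1/12) = -3 - 2401/12 = -2437/12 ≈ -203.08)
K = -2437/12 ≈ -203.08
1/K = 1/(-2437/12) = -12/2437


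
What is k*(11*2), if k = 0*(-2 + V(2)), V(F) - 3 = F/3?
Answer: 0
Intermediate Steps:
V(F) = 3 + F/3
k = 0 (k = 0*(-2 + (3 + (1/3)*2)) = 0*(-2 + (3 + 2/3)) = 0*(-2 + 11/3) = 0*(5/3) = 0)
k*(11*2) = 0*(11*2) = 0*22 = 0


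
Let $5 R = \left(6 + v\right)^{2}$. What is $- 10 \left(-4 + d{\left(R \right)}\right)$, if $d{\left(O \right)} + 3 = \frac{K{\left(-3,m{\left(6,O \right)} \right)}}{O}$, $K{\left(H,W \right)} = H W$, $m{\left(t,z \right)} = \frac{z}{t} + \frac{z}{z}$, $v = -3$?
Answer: $\frac{275}{3} \approx 91.667$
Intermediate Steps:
$m{\left(t,z \right)} = 1 + \frac{z}{t}$ ($m{\left(t,z \right)} = \frac{z}{t} + 1 = 1 + \frac{z}{t}$)
$R = \frac{9}{5}$ ($R = \frac{\left(6 - 3\right)^{2}}{5} = \frac{3^{2}}{5} = \frac{1}{5} \cdot 9 = \frac{9}{5} \approx 1.8$)
$d{\left(O \right)} = -3 + \frac{-3 - \frac{O}{2}}{O}$ ($d{\left(O \right)} = -3 + \frac{\left(-3\right) \frac{6 + O}{6}}{O} = -3 + \frac{\left(-3\right) \left(1 + \frac{O}{6}\right)}{O} = -3 + \frac{-3 - \frac{O}{2}}{O}$)
$- 10 \left(-4 + d{\left(R \right)}\right) = - 10 \left(-4 - \left(\frac{7}{2} + \frac{3}{\frac{9}{5}}\right)\right) = - 10 \left(-4 - \frac{31}{6}\right) = \left(-10\right) \left(- \frac{55}{6}\right) = \frac{275}{3}$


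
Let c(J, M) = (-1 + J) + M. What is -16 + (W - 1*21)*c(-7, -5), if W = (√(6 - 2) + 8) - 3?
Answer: 166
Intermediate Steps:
W = 7 (W = (√4 + 8) - 3 = (2 + 8) - 3 = 10 - 3 = 7)
c(J, M) = -1 + J + M
-16 + (W - 1*21)*c(-7, -5) = -16 + (7 - 1*21)*(-1 - 7 - 5) = -16 + (7 - 21)*(-13) = -16 - 14*(-13) = -16 + 182 = 166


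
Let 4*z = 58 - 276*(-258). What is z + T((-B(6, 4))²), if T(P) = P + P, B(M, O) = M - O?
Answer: 35649/2 ≈ 17825.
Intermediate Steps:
z = 35633/2 (z = (58 - 276*(-258))/4 = (58 + 71208)/4 = (¼)*71266 = 35633/2 ≈ 17817.)
T(P) = 2*P
z + T((-B(6, 4))²) = 35633/2 + 2*(-(6 - 1*4))² = 35633/2 + 2*(-(6 - 4))² = 35633/2 + 2*(-1*2)² = 35633/2 + 2*(-2)² = 35633/2 + 2*4 = 35633/2 + 8 = 35649/2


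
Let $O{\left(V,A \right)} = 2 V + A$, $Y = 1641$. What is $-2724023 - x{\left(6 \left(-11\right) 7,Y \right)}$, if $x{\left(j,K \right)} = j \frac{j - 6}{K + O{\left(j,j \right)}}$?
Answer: $- \frac{231614027}{85} \approx -2.7249 \cdot 10^{6}$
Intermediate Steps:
$O{\left(V,A \right)} = A + 2 V$
$x{\left(j,K \right)} = \frac{j \left(-6 + j\right)}{K + 3 j}$ ($x{\left(j,K \right)} = j \frac{j - 6}{K + \left(j + 2 j\right)} = j \frac{-6 + j}{K + 3 j} = \frac{j \left(-6 + j\right)}{K + 3 j}$)
$-2724023 - x{\left(6 \left(-11\right) 7,Y \right)} = -2724023 - \frac{6 \left(-11\right) 7 \left(-6 + 6 \left(-11\right) 7\right)}{1641 + 3 \cdot 6 \left(-11\right) 7} = -2724023 - \frac{\left(-66\right) 7 \left(-6 - 462\right)}{1641 + 3 \left(\left(-66\right) 7\right)} = -2724023 - - \frac{462 \left(-6 - 462\right)}{1641 + 3 \left(-462\right)} = -2724023 - \left(-462\right) \frac{1}{1641 - 1386} \left(-468\right) = -2724023 - \left(-462\right) \frac{1}{255} \left(-468\right) = -2724023 - \frac{72072}{85} = - \frac{231614027}{85}$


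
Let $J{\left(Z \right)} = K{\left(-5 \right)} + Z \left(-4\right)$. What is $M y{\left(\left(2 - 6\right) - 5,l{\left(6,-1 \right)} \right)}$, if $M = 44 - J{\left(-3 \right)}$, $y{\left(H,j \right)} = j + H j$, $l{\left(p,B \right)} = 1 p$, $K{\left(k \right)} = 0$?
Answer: $-1536$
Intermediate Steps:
$l{\left(p,B \right)} = p$
$J{\left(Z \right)} = - 4 Z$ ($J{\left(Z \right)} = 0 + Z \left(-4\right) = 0 - 4 Z = - 4 Z$)
$M = 32$ ($M = 44 - \left(-4\right) \left(-3\right) = 44 - 12 = 32$)
$M y{\left(\left(2 - 6\right) - 5,l{\left(6,-1 \right)} \right)} = 32 \cdot 6 \left(1 + \left(\left(2 - 6\right) - 5\right)\right) = 32 \cdot 6 \left(1 - 9\right) = 32 \cdot 6 \left(-8\right) = 32 \left(-48\right) = -1536$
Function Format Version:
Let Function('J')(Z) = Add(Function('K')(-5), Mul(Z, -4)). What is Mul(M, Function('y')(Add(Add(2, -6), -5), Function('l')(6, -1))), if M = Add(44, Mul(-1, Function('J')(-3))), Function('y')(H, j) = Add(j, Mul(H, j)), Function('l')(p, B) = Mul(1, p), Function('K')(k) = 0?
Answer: -1536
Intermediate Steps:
Function('l')(p, B) = p
Function('J')(Z) = Mul(-4, Z) (Function('J')(Z) = Add(0, Mul(Z, -4)) = Add(0, Mul(-4, Z)) = Mul(-4, Z))
M = 32 (M = Add(44, Mul(-1, Mul(-4, -3))) = Add(44, Mul(-1, 12)) = Add(44, -12) = 32)
Mul(M, Function('y')(Add(Add(2, -6), -5), Function('l')(6, -1))) = Mul(32, Mul(6, Add(1, Add(Add(2, -6), -5)))) = Mul(32, Mul(6, Add(1, Add(-4, -5)))) = Mul(32, Mul(6, Add(1, -9))) = Mul(32, Mul(6, -8)) = Mul(32, -48) = -1536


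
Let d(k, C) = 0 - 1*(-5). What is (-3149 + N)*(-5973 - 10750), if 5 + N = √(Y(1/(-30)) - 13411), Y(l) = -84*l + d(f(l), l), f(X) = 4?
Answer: 52744342 - 33446*I*√83770/5 ≈ 5.2744e+7 - 1.9361e+6*I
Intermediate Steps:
d(k, C) = 5 (d(k, C) = 0 + 5 = 5)
Y(l) = 5 - 84*l (Y(l) = -84*l + 5 = 5 - 84*l)
N = -5 + 2*I*√83770/5 (N = -5 + √((5 - 84/(-30)) - 13411) = -5 + √((5 - 84*(-1/30)) - 13411) = -5 + √((5 + 14/5) - 13411) = -5 + √(39/5 - 13411) = -5 + √(-67016/5) = -5 + 2*I*√83770/5 ≈ -5.0 + 115.77*I)
(-3149 + N)*(-5973 - 10750) = (-3149 + (-5 + 2*I*√83770/5))*(-5973 - 10750) = (-3154 + 2*I*√83770/5)*(-16723) = 52744342 - 33446*I*√83770/5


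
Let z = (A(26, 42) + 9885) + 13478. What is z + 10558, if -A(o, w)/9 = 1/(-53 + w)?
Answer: 373140/11 ≈ 33922.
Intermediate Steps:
A(o, w) = -9/(-53 + w)
z = 257002/11 (z = (-9/(-53 + 42) + 9885) + 13478 = (-9/(-11) + 9885) + 13478 = (-9*(-1/11) + 9885) + 13478 = (9/11 + 9885) + 13478 = 108744/11 + 13478 = 257002/11 ≈ 23364.)
z + 10558 = 257002/11 + 10558 = 373140/11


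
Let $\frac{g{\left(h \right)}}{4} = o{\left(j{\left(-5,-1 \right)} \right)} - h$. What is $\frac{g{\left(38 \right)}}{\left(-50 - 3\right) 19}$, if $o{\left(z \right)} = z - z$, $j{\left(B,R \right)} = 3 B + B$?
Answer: $\frac{8}{53} \approx 0.15094$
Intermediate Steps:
$j{\left(B,R \right)} = 4 B$
$o{\left(z \right)} = 0$
$g{\left(h \right)} = - 4 h$ ($g{\left(h \right)} = 4 \left(0 - h\right) = 4 \left(- h\right) = - 4 h$)
$\frac{g{\left(38 \right)}}{\left(-50 - 3\right) 19} = \frac{\left(-4\right) 38}{\left(-50 - 3\right) 19} = - \frac{152}{\left(-53\right) 19} = - \frac{152}{-1007} = \left(-152\right) \left(- \frac{1}{1007}\right) = \frac{8}{53}$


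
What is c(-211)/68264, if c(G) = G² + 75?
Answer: 11149/17066 ≈ 0.65329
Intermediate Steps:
c(G) = 75 + G²
c(-211)/68264 = (75 + (-211)²)/68264 = (75 + 44521)*(1/68264) = 44596*(1/68264) = 11149/17066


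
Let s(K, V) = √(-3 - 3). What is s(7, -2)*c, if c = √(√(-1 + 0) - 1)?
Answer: I*√6*√(-1 + I) ≈ -2.6912 + 1.1147*I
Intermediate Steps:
s(K, V) = I*√6 (s(K, V) = √(-6) = I*√6)
c = √(-1 + I) (c = √(√(-1) - 1) = √(I - 1) = √(-1 + I) ≈ 0.45509 + 1.0987*I)
s(7, -2)*c = (I*√6)*√(-1 + I) = I*√6*√(-1 + I)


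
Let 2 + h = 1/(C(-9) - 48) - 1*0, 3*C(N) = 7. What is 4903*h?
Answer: -1358131/137 ≈ -9913.4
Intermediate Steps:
C(N) = 7/3 (C(N) = (1/3)*7 = 7/3)
h = -277/137 (h = -2 + (1/(7/3 - 48) - 1*0) = -2 + (1/(-137/3) + 0) = -2 + (-3/137 + 0) = -2 - 3/137 = -277/137 ≈ -2.0219)
4903*h = 4903*(-277/137) = -1358131/137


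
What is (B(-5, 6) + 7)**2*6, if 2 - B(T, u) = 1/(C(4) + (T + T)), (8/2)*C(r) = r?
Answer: 13448/27 ≈ 498.07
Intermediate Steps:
C(r) = r/4
B(T, u) = 2 - 1/(1 + 2*T) (B(T, u) = 2 - 1/((1/4)*4 + (T + T)) = 2 - 1/(1 + 2*T))
(B(-5, 6) + 7)**2*6 = ((1 + 4*(-5))/(1 + 2*(-5)) + 7)**2*6 = ((1 - 20)/(1 - 10) + 7)**2*6 = (-19/(-9) + 7)**2*6 = (-1/9*(-19) + 7)**2*6 = (19/9 + 7)**2*6 = (82/9)**2*6 = (6724/81)*6 = 13448/27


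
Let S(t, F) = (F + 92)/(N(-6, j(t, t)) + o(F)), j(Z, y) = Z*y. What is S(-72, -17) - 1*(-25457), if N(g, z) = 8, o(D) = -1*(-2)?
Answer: 50929/2 ≈ 25465.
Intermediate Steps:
o(D) = 2
S(t, F) = 46/5 + F/10 (S(t, F) = (F + 92)/(8 + 2) = (92 + F)/10 = (92 + F)*(⅒) = 46/5 + F/10)
S(-72, -17) - 1*(-25457) = (46/5 + (⅒)*(-17)) - 1*(-25457) = (46/5 - 17/10) + 25457 = 15/2 + 25457 = 50929/2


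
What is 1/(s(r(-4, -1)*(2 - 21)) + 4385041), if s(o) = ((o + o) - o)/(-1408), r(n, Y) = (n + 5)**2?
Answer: 1408/6174137747 ≈ 2.2805e-7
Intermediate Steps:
r(n, Y) = (5 + n)**2
s(o) = -o/1408 (s(o) = (2*o - o)*(-1/1408) = o*(-1/1408) = -o/1408)
1/(s(r(-4, -1)*(2 - 21)) + 4385041) = 1/(-(5 - 4)**2*(2 - 21)/1408 + 4385041) = 1/(-1**2*(-19)/1408 + 4385041) = 1/(-(-19)/1408 + 4385041) = 1/(-1/1408*(-19) + 4385041) = 1/(19/1408 + 4385041) = 1/(6174137747/1408) = 1408/6174137747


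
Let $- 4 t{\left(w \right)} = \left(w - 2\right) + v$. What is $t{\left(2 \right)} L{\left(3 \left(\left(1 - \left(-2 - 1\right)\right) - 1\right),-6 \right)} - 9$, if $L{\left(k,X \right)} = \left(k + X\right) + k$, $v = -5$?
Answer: $6$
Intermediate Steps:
$t{\left(w \right)} = \frac{7}{4} - \frac{w}{4}$ ($t{\left(w \right)} = - \frac{\left(w - 2\right) - 5}{4} = - \frac{\left(-2 + w\right) - 5}{4} = - \frac{-7 + w}{4} = \frac{7}{4} - \frac{w}{4}$)
$L{\left(k,X \right)} = X + 2 k$ ($L{\left(k,X \right)} = \left(X + k\right) + k = X + 2 k$)
$t{\left(2 \right)} L{\left(3 \left(\left(1 - \left(-2 - 1\right)\right) - 1\right),-6 \right)} - 9 = \left(\frac{7}{4} - \frac{1}{2}\right) \left(-6 + 2 \cdot 3 \left(\left(1 - \left(-2 - 1\right)\right) - 1\right)\right) - 9 = \left(\frac{7}{4} - \frac{1}{2}\right) \left(-6 + 2 \cdot 3 \left(\left(1 - -3\right) - 1\right)\right) - 9 = \frac{5 \left(-6 + 2 \cdot 3 \left(\left(1 + 3\right) - 1\right)\right)}{4} - 9 = \frac{5 \left(-6 + 2 \cdot 3 \left(4 - 1\right)\right)}{4} - 9 = \frac{5 \left(-6 + 2 \cdot 3 \cdot 3\right)}{4} - 9 = \frac{5 \left(-6 + 2 \cdot 9\right)}{4} - 9 = \frac{5 \left(-6 + 18\right)}{4} - 9 = \frac{5}{4} \cdot 12 - 9 = 15 - 9 = 6$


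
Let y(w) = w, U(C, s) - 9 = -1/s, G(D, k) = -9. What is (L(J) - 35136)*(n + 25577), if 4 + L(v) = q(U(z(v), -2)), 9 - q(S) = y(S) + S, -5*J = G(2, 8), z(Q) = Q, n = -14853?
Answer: -376948600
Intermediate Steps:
J = 9/5 (J = -⅕*(-9) = 9/5 ≈ 1.8000)
U(C, s) = 9 - 1/s
q(S) = 9 - 2*S (q(S) = 9 - (S + S) = 9 - 2*S)
L(v) = -14 (L(v) = -4 + (9 - 2*(9 - 1/(-2))) = -4 + (9 - 2*(9 - 1*(-½))) = -4 + (9 - 2*(9 + ½)) = -4 + (9 - 2*19/2) = -4 + (9 - 19) = -4 - 10 = -14)
(L(J) - 35136)*(n + 25577) = (-14 - 35136)*(-14853 + 25577) = -35150*10724 = -376948600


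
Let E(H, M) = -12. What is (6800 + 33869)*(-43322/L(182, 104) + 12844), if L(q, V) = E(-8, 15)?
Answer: 4015047025/6 ≈ 6.6917e+8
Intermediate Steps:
L(q, V) = -12
(6800 + 33869)*(-43322/L(182, 104) + 12844) = (6800 + 33869)*(-43322/(-12) + 12844) = 40669*(-43322*(-1/12) + 12844) = 40669*(21661/6 + 12844) = 40669*(98725/6) = 4015047025/6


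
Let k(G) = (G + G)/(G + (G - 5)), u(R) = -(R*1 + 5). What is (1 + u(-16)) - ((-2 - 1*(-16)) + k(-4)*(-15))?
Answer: 94/13 ≈ 7.2308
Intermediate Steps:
u(R) = -5 - R (u(R) = -(R + 5) = -(5 + R) = -5 - R)
k(G) = 2*G/(-5 + 2*G) (k(G) = (2*G)/(G + (-5 + G)) = (2*G)/(-5 + 2*G) = 2*G/(-5 + 2*G))
(1 + u(-16)) - ((-2 - 1*(-16)) + k(-4)*(-15)) = (1 + (-5 - 1*(-16))) - ((-2 - 1*(-16)) + (2*(-4)/(-5 + 2*(-4)))*(-15)) = (1 + (-5 + 16)) - ((-2 + 16) + (2*(-4)/(-5 - 8))*(-15)) = (1 + 11) - (14 + (2*(-4)/(-13))*(-15)) = 12 - (14 + (2*(-4)*(-1/13))*(-15)) = 12 - (14 + (8/13)*(-15)) = 12 - (14 - 120/13) = 12 - 1*62/13 = 12 - 62/13 = 94/13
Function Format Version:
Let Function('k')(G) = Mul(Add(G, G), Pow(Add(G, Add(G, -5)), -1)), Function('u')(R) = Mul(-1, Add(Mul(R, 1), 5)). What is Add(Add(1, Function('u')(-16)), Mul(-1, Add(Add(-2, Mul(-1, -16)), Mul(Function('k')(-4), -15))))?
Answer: Rational(94, 13) ≈ 7.2308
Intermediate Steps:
Function('u')(R) = Add(-5, Mul(-1, R)) (Function('u')(R) = Mul(-1, Add(R, 5)) = Mul(-1, Add(5, R)) = Add(-5, Mul(-1, R)))
Function('k')(G) = Mul(2, G, Pow(Add(-5, Mul(2, G)), -1)) (Function('k')(G) = Mul(Mul(2, G), Pow(Add(G, Add(-5, G)), -1)) = Mul(Mul(2, G), Pow(Add(-5, Mul(2, G)), -1)) = Mul(2, G, Pow(Add(-5, Mul(2, G)), -1)))
Add(Add(1, Function('u')(-16)), Mul(-1, Add(Add(-2, Mul(-1, -16)), Mul(Function('k')(-4), -15)))) = Add(Add(1, Add(-5, Mul(-1, -16))), Mul(-1, Add(Add(-2, Mul(-1, -16)), Mul(Mul(2, -4, Pow(Add(-5, Mul(2, -4)), -1)), -15)))) = Add(Add(1, Add(-5, 16)), Mul(-1, Add(Add(-2, 16), Mul(Mul(2, -4, Pow(Add(-5, -8), -1)), -15)))) = Add(Add(1, 11), Mul(-1, Add(14, Mul(Mul(2, -4, Pow(-13, -1)), -15)))) = Add(12, Mul(-1, Add(14, Mul(Mul(2, -4, Rational(-1, 13)), -15)))) = Add(12, Mul(-1, Add(14, Mul(Rational(8, 13), -15)))) = Add(12, Mul(-1, Add(14, Rational(-120, 13)))) = Add(12, Mul(-1, Rational(62, 13))) = Add(12, Rational(-62, 13)) = Rational(94, 13)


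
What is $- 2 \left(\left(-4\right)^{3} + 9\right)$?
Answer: $110$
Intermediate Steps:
$- 2 \left(\left(-4\right)^{3} + 9\right) = - 2 \left(-64 + 9\right) = \left(-2\right) \left(-55\right) = 110$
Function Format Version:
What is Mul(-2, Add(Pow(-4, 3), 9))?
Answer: 110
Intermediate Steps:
Mul(-2, Add(Pow(-4, 3), 9)) = Mul(-2, Add(-64, 9)) = Mul(-2, -55) = 110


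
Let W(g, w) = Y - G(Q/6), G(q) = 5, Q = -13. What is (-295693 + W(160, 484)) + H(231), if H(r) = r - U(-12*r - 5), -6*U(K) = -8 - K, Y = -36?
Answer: -590083/2 ≈ -2.9504e+5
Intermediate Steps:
U(K) = 4/3 + K/6 (U(K) = -(-8 - K)/6 = 4/3 + K/6)
H(r) = -1/2 + 3*r (H(r) = r - (4/3 + (-12*r - 5)/6) = r - (4/3 + (-5 - 12*r)/6) = r - (4/3 + (-5/6 - 2*r)) = r - (1/2 - 2*r) = r + (-1/2 + 2*r) = -1/2 + 3*r)
W(g, w) = -41 (W(g, w) = -36 - 1*5 = -36 - 5 = -41)
(-295693 + W(160, 484)) + H(231) = (-295693 - 41) + (-1/2 + 3*231) = -295734 + (-1/2 + 693) = -295734 + 1385/2 = -590083/2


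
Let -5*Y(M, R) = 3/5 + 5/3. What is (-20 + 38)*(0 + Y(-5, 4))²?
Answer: 2312/625 ≈ 3.6992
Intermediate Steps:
Y(M, R) = -34/75 (Y(M, R) = -(3/5 + 5/3)/5 = -(3*(⅕) + 5*(⅓))/5 = -(⅗ + 5/3)/5 = -⅕*34/15 = -34/75)
(-20 + 38)*(0 + Y(-5, 4))² = (-20 + 38)*(0 - 34/75)² = 18*(-34/75)² = 18*(1156/5625) = 2312/625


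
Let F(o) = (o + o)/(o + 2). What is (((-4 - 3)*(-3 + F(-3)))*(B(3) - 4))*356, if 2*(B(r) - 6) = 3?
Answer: -26166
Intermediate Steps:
F(o) = 2*o/(2 + o) (F(o) = (2*o)/(2 + o) = 2*o/(2 + o))
B(r) = 15/2 (B(r) = 6 + (1/2)*3 = 6 + 3/2 = 15/2)
(((-4 - 3)*(-3 + F(-3)))*(B(3) - 4))*356 = (((-4 - 3)*(-3 + 2*(-3)/(2 - 3)))*(15/2 - 4))*356 = (-7*(-3 + 2*(-3)/(-1))*(7/2))*356 = (-7*(-3 + 2*(-3)*(-1))*(7/2))*356 = (-7*(-3 + 6)*(7/2))*356 = (-7*3*(7/2))*356 = -21*7/2*356 = -147/2*356 = -26166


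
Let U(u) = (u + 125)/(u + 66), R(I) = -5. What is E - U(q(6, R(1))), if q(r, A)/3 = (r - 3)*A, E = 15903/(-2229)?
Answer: -170761/15603 ≈ -10.944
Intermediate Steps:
E = -5301/743 (E = 15903*(-1/2229) = -5301/743 ≈ -7.1346)
q(r, A) = 3*A*(-3 + r) (q(r, A) = 3*((r - 3)*A) = 3*((-3 + r)*A) = 3*(A*(-3 + r)) = 3*A*(-3 + r))
U(u) = (125 + u)/(66 + u)
E - U(q(6, R(1))) = -5301/743 - (125 + 3*(-5)*(-3 + 6))/(66 + 3*(-5)*(-3 + 6)) = -5301/743 - (125 + 3*(-5)*3)/(66 + 3*(-5)*3) = -5301/743 - (125 - 45)/(66 - 45) = -5301/743 - 80/21 = -170761/15603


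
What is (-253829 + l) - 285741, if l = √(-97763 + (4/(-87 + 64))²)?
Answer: -539570 + I*√51716611/23 ≈ -5.3957e+5 + 312.67*I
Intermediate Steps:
l = I*√51716611/23 (l = √(-97763 + (4/(-23))²) = √(-97763 + (4*(-1/23))²) = √(-97763 + (-4/23)²) = √(-97763 + 16/529) = √(-51716611/529) = I*√51716611/23 ≈ 312.67*I)
(-253829 + l) - 285741 = (-253829 + I*√51716611/23) - 285741 = -539570 + I*√51716611/23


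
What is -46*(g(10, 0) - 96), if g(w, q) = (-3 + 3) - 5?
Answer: 4646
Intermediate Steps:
g(w, q) = -5 (g(w, q) = 0 - 5 = -5)
-46*(g(10, 0) - 96) = -46*(-5 - 96) = -46*(-101) = 4646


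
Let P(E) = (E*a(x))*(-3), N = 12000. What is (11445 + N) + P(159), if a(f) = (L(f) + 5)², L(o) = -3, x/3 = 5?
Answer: 21537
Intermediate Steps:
x = 15 (x = 3*5 = 15)
a(f) = 4 (a(f) = (-3 + 5)² = 2² = 4)
P(E) = -12*E (P(E) = (E*4)*(-3) = (4*E)*(-3) = -12*E)
(11445 + N) + P(159) = (11445 + 12000) - 12*159 = 23445 - 1908 = 21537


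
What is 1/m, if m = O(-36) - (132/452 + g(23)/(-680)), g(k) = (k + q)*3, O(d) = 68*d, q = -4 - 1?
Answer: -38420/94060329 ≈ -0.00040846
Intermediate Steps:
q = -5
g(k) = -15 + 3*k (g(k) = (k - 5)*3 = (-5 + k)*3 = -15 + 3*k)
m = -94060329/38420 (m = 68*(-36) - (132/452 + (-15 + 3*23)/(-680)) = -2448 - (132*(1/452) + (-15 + 69)*(-1/680)) = -2448 - (33/113 + 54*(-1/680)) = -2448 - (33/113 - 27/340) = -2448 - 1*8169/38420 = -2448 - 8169/38420 = -94060329/38420 ≈ -2448.2)
1/m = 1/(-94060329/38420) = -38420/94060329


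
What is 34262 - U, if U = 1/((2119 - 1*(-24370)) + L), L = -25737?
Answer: 25765023/752 ≈ 34262.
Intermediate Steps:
U = 1/752 (U = 1/((2119 - 1*(-24370)) - 25737) = 1/((2119 + 24370) - 25737) = 1/(26489 - 25737) = 1/752 ≈ 0.0013298)
34262 - U = 34262 - 1*1/752 = 34262 - 1/752 = 25765023/752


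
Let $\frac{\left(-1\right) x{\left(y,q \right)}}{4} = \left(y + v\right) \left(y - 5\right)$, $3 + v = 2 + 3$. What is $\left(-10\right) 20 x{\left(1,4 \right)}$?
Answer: $-9600$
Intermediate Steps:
$v = 2$ ($v = -3 + \left(2 + 3\right) = -3 + 5 = 2$)
$x{\left(y,q \right)} = - 4 \left(-5 + y\right) \left(2 + y\right)$ ($x{\left(y,q \right)} = - 4 \left(y + 2\right) \left(y - 5\right) = - 4 \left(2 + y\right) \left(-5 + y\right) = - 4 \left(-5 + y\right) \left(2 + y\right)$)
$\left(-10\right) 20 x{\left(1,4 \right)} = \left(-10\right) 20 \left(40 - 4 \cdot 1^{2} + 12 \cdot 1\right) = - 200 \left(40 - 4 + 12\right) = \left(-200\right) 48 = -9600$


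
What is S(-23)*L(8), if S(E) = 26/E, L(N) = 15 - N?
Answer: -182/23 ≈ -7.9130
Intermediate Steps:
S(-23)*L(8) = (26/(-23))*(15 - 1*8) = (26*(-1/23))*(15 - 8) = -26/23*7 = -182/23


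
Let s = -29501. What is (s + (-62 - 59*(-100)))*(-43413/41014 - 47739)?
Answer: 46332408590217/41014 ≈ 1.1297e+9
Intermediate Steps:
(s + (-62 - 59*(-100)))*(-43413/41014 - 47739) = (-29501 + (-62 - 59*(-100)))*(-43413/41014 - 47739) = (-29501 + (-62 + 5900))*(-43413*1/41014 - 47739) = (-29501 + 5838)*(-43413/41014 - 47739) = -23663*(-1958010759/41014) = 46332408590217/41014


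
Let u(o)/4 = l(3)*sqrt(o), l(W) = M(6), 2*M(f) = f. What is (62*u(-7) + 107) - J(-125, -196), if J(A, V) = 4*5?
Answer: 87 + 744*I*sqrt(7) ≈ 87.0 + 1968.4*I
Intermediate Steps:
M(f) = f/2
l(W) = 3 (l(W) = (1/2)*6 = 3)
u(o) = 12*sqrt(o) (u(o) = 4*(3*sqrt(o)) = 12*sqrt(o))
J(A, V) = 20
(62*u(-7) + 107) - J(-125, -196) = (62*(12*sqrt(-7)) + 107) - 1*20 = (62*(12*(I*sqrt(7))) + 107) - 20 = (62*(12*I*sqrt(7)) + 107) - 20 = (744*I*sqrt(7) + 107) - 20 = (107 + 744*I*sqrt(7)) - 20 = 87 + 744*I*sqrt(7)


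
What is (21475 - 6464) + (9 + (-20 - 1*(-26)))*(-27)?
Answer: 14606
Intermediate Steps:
(21475 - 6464) + (9 + (-20 - 1*(-26)))*(-27) = 15011 + (9 + (-20 + 26))*(-27) = 15011 + (9 + 6)*(-27) = 15011 + 15*(-27) = 15011 - 405 = 14606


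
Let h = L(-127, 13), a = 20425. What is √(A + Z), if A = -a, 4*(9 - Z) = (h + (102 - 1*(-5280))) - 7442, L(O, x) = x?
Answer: I*√79617/2 ≈ 141.08*I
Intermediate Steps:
h = 13
Z = 2083/4 (Z = 9 - ((13 + (102 - 1*(-5280))) - 7442)/4 = 9 - ((13 + (102 + 5280)) - 7442)/4 = 9 - ((13 + 5382) - 7442)/4 = 9 - (5395 - 7442)/4 = 9 - ¼*(-2047) = 9 + 2047/4 = 2083/4 ≈ 520.75)
A = -20425 (A = -1*20425 = -20425)
√(A + Z) = √(-20425 + 2083/4) = √(-79617/4) = I*√79617/2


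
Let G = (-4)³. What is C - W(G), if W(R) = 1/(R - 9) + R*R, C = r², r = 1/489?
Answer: -71498852774/17455833 ≈ -4096.0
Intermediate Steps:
G = -64
r = 1/489 ≈ 0.0020450
C = 1/239121 (C = (1/489)² = 1/239121 ≈ 4.1820e-6)
W(R) = R² + 1/(-9 + R) (W(R) = 1/(-9 + R) + R² = R² + 1/(-9 + R))
C - W(G) = 1/239121 - (1 + (-64)³ - 9*(-64)²)/(-9 - 64) = 1/239121 - (1 - 262144 - 9*4096)/(-73) = 1/239121 - (-1)*(1 - 262144 - 36864)/73 = 1/239121 - (-1)*(-299007)/73 = 1/239121 - 1*299007/73 = 1/239121 - 299007/73 = -71498852774/17455833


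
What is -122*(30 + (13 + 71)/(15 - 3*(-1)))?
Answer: -12688/3 ≈ -4229.3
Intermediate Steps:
-122*(30 + (13 + 71)/(15 - 3*(-1))) = -122*(30 + 84/(15 + 3)) = -122*(30 + 84/18) = -122*(30 + 84*(1/18)) = -122*(30 + 14/3) = -122*104/3 = -12688/3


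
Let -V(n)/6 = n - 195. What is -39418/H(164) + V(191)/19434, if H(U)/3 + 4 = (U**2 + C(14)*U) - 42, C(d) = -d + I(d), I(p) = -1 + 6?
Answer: -63685207/123279579 ≈ -0.51659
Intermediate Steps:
I(p) = 5
V(n) = 1170 - 6*n (V(n) = -6*(n - 195) = -6*(-195 + n) = 1170 - 6*n)
C(d) = 5 - d (C(d) = -d + 5 = 5 - d)
H(U) = -138 - 27*U + 3*U**2 (H(U) = -12 + 3*((U**2 + (5 - 1*14)*U) - 42) = -12 + 3*((U**2 + (5 - 14)*U) - 42) = -12 + 3*((U**2 - 9*U) - 42) = -12 + 3*(-42 + U**2 - 9*U) = -12 + (-126 - 27*U + 3*U**2) = -138 - 27*U + 3*U**2)
-39418/H(164) + V(191)/19434 = -39418/(-138 - 27*164 + 3*164**2) + (1170 - 6*191)/19434 = -39418/(-138 - 4428 + 3*26896) + (1170 - 1146)*(1/19434) = -39418/(-138 - 4428 + 80688) + 24*(1/19434) = -39418/76122 + 4/3239 = -39418*1/76122 + 4/3239 = -19709/38061 + 4/3239 = -63685207/123279579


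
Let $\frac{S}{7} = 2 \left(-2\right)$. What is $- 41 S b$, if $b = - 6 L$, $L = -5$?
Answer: $34440$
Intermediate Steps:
$S = -28$ ($S = 7 \cdot 2 \left(-2\right) = 7 \left(-4\right) = -28$)
$b = 30$ ($b = \left(-6\right) \left(-5\right) = 30$)
$- 41 S b = \left(-41\right) \left(-28\right) 30 = 1148 \cdot 30 = 34440$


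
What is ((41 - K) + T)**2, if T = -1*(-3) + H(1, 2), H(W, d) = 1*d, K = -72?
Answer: 13924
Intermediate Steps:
H(W, d) = d
T = 5 (T = -1*(-3) + 2 = 3 + 2 = 5)
((41 - K) + T)**2 = ((41 - 1*(-72)) + 5)**2 = ((41 + 72) + 5)**2 = (113 + 5)**2 = 118**2 = 13924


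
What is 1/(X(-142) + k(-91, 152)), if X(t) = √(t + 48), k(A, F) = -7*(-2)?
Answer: 7/145 - I*√94/290 ≈ 0.048276 - 0.033432*I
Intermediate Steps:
k(A, F) = 14
X(t) = √(48 + t)
1/(X(-142) + k(-91, 152)) = 1/(√(48 - 142) + 14) = 1/(√(-94) + 14) = 1/(I*√94 + 14) = 1/(14 + I*√94)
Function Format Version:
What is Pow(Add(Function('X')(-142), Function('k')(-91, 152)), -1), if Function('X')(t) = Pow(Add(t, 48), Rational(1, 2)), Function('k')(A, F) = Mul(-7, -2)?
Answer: Add(Rational(7, 145), Mul(Rational(-1, 290), I, Pow(94, Rational(1, 2)))) ≈ Add(0.048276, Mul(-0.033432, I))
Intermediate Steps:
Function('k')(A, F) = 14
Function('X')(t) = Pow(Add(48, t), Rational(1, 2))
Pow(Add(Function('X')(-142), Function('k')(-91, 152)), -1) = Pow(Add(Pow(Add(48, -142), Rational(1, 2)), 14), -1) = Pow(Add(Pow(-94, Rational(1, 2)), 14), -1) = Pow(Add(Mul(I, Pow(94, Rational(1, 2))), 14), -1) = Pow(Add(14, Mul(I, Pow(94, Rational(1, 2)))), -1)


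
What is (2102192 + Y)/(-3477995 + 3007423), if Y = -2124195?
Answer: 22003/470572 ≈ 0.046758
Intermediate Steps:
(2102192 + Y)/(-3477995 + 3007423) = (2102192 - 2124195)/(-3477995 + 3007423) = -22003/(-470572) = -22003*(-1/470572) = 22003/470572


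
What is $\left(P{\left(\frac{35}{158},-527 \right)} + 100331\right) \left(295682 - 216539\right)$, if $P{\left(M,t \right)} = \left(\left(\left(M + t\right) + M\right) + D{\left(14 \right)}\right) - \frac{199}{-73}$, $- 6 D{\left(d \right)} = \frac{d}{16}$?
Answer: $\frac{728859041457283}{92272} \approx 7.899 \cdot 10^{9}$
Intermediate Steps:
$D{\left(d \right)} = - \frac{d}{96}$ ($D{\left(d \right)} = - \frac{d \frac{1}{16}}{6} = - \frac{\frac{1}{16} d}{6} = - \frac{d}{96}$)
$P{\left(M,t \right)} = \frac{9041}{3504} + t + 2 M$ ($P{\left(M,t \right)} = \left(\left(\left(M + t\right) + M\right) - \frac{7}{48}\right) - \frac{199}{-73} = \left(\left(t + 2 M\right) - \frac{7}{48}\right) - - \frac{199}{73} = \left(- \frac{7}{48} + t + 2 M\right) + \frac{199}{73} = \frac{9041}{3504} + t + 2 M$)
$\left(P{\left(\frac{35}{158},-527 \right)} + 100331\right) \left(295682 - 216539\right) = \left(\left(\frac{9041}{3504} - 527 + 2 \cdot \frac{35}{158}\right) + 100331\right) \left(295682 - 216539\right) = \left(\left(\frac{9041}{3504} - 527 + 2 \cdot 35 \cdot \frac{1}{158}\right) + 100331\right) 79143 = \left(\left(\frac{9041}{3504} - 527 + 2 \cdot \frac{35}{158}\right) + 100331\right) 79143 = \left(\left(\frac{9041}{3504} - 527 + \frac{35}{79}\right) + 100331\right) 79143 = \left(- \frac{145045153}{276816} + 100331\right) 79143 = \frac{27628180943}{276816} \cdot 79143 = \frac{728859041457283}{92272}$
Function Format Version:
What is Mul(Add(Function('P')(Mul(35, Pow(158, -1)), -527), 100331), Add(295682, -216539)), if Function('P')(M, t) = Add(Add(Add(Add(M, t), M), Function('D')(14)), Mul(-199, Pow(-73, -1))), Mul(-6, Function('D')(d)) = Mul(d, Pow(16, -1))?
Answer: Rational(728859041457283, 92272) ≈ 7.8990e+9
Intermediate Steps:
Function('D')(d) = Mul(Rational(-1, 96), d) (Function('D')(d) = Mul(Rational(-1, 6), Mul(d, Pow(16, -1))) = Mul(Rational(-1, 6), Mul(d, Rational(1, 16))) = Mul(Rational(-1, 6), Mul(Rational(1, 16), d)) = Mul(Rational(-1, 96), d))
Function('P')(M, t) = Add(Rational(9041, 3504), t, Mul(2, M)) (Function('P')(M, t) = Add(Add(Add(Add(M, t), M), Mul(Rational(-1, 96), 14)), Mul(-199, Pow(-73, -1))) = Add(Add(Add(t, Mul(2, M)), Rational(-7, 48)), Mul(-199, Rational(-1, 73))) = Add(Add(Rational(-7, 48), t, Mul(2, M)), Rational(199, 73)) = Add(Rational(9041, 3504), t, Mul(2, M)))
Mul(Add(Function('P')(Mul(35, Pow(158, -1)), -527), 100331), Add(295682, -216539)) = Mul(Add(Add(Rational(9041, 3504), -527, Mul(2, Mul(35, Pow(158, -1)))), 100331), Add(295682, -216539)) = Mul(Add(Add(Rational(9041, 3504), -527, Mul(2, Mul(35, Rational(1, 158)))), 100331), 79143) = Mul(Add(Add(Rational(9041, 3504), -527, Mul(2, Rational(35, 158))), 100331), 79143) = Mul(Add(Add(Rational(9041, 3504), -527, Rational(35, 79)), 100331), 79143) = Mul(Add(Rational(-145045153, 276816), 100331), 79143) = Mul(Rational(27628180943, 276816), 79143) = Rational(728859041457283, 92272)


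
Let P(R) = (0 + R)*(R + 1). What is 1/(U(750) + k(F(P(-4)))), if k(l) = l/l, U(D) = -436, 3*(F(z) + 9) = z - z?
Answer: -1/435 ≈ -0.0022989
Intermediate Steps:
P(R) = R*(1 + R)
F(z) = -9 (F(z) = -9 + (z - z)/3 = -9 + (⅓)*0 = -9 + 0 = -9)
k(l) = 1
1/(U(750) + k(F(P(-4)))) = 1/(-436 + 1) = 1/(-435) = -1/435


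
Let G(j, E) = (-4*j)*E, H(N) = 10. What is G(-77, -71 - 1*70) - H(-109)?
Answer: -43438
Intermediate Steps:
G(j, E) = -4*E*j
G(-77, -71 - 1*70) - H(-109) = -4*(-71 - 1*70)*(-77) - 1*10 = -4*(-71 - 70)*(-77) - 10 = -4*(-141)*(-77) - 10 = -43428 - 10 = -43438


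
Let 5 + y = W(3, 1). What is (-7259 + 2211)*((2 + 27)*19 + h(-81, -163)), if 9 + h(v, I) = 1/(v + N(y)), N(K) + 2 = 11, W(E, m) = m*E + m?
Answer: -24623513/9 ≈ -2.7359e+6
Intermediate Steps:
W(E, m) = m + E*m (W(E, m) = E*m + m = m + E*m)
y = -1 (y = -5 + 1*(1 + 3) = -5 + 1*4 = -5 + 4 = -1)
N(K) = 9 (N(K) = -2 + 11 = 9)
h(v, I) = -9 + 1/(9 + v) (h(v, I) = -9 + 1/(v + 9) = -9 + 1/(9 + v))
(-7259 + 2211)*((2 + 27)*19 + h(-81, -163)) = (-7259 + 2211)*((2 + 27)*19 + (-80 - 9*(-81))/(9 - 81)) = -5048*(29*19 + (-80 + 729)/(-72)) = -5048*(551 - 1/72*649) = -5048*(551 - 649/72) = -5048*39023/72 = -24623513/9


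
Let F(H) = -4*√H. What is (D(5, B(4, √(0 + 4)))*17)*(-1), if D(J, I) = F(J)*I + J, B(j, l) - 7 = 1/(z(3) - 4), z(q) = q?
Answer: -85 + 408*√5 ≈ 827.32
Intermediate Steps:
B(j, l) = 6 (B(j, l) = 7 + 1/(3 - 4) = 7 + 1/(-1) = 7 - 1 = 6)
D(J, I) = J - 4*I*√J (D(J, I) = (-4*√J)*I + J = -4*I*√J + J = J - 4*I*√J)
(D(5, B(4, √(0 + 4)))*17)*(-1) = ((5 - 4*6*√5)*17)*(-1) = ((5 - 24*√5)*17)*(-1) = (85 - 408*√5)*(-1) = -85 + 408*√5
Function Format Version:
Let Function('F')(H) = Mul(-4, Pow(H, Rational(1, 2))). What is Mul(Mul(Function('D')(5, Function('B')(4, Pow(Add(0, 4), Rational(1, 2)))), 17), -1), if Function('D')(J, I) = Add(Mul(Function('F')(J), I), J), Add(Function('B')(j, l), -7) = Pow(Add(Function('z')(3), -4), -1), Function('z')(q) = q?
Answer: Add(-85, Mul(408, Pow(5, Rational(1, 2)))) ≈ 827.32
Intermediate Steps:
Function('B')(j, l) = 6 (Function('B')(j, l) = Add(7, Pow(Add(3, -4), -1)) = Add(7, Pow(-1, -1)) = Add(7, -1) = 6)
Function('D')(J, I) = Add(J, Mul(-4, I, Pow(J, Rational(1, 2)))) (Function('D')(J, I) = Add(Mul(Mul(-4, Pow(J, Rational(1, 2))), I), J) = Add(Mul(-4, I, Pow(J, Rational(1, 2))), J) = Add(J, Mul(-4, I, Pow(J, Rational(1, 2)))))
Mul(Mul(Function('D')(5, Function('B')(4, Pow(Add(0, 4), Rational(1, 2)))), 17), -1) = Mul(Mul(Add(5, Mul(-4, 6, Pow(5, Rational(1, 2)))), 17), -1) = Mul(Mul(Add(5, Mul(-24, Pow(5, Rational(1, 2)))), 17), -1) = Mul(Add(85, Mul(-408, Pow(5, Rational(1, 2)))), -1) = Add(-85, Mul(408, Pow(5, Rational(1, 2))))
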